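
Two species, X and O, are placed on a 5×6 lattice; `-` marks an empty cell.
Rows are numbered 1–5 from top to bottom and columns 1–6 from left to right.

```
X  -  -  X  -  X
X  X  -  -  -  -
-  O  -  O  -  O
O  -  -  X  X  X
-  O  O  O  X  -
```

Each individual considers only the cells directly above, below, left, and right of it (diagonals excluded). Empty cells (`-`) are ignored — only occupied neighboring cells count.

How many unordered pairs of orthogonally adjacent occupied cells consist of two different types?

Scan each occupied cell's neighbors to the right and below so each pair is counted once.
Row 1: X(1,1)–X(2,1)=  → 0/1 unlike.
Row 2: X(2,1)–X(2,2)= X(2,2)–O(3,2)≠  → 1/2 unlike.
Row 3: O(3,4)–X(4,4)≠ O(3,6)–X(4,6)≠  → 2/2 unlike.
Row 4: X(4,4)–X(4,5)= X(4,4)–O(5,4)≠ X(4,5)–X(4,6)= X(4,5)–X(5,5)=  → 1/4 unlike.
Row 5: O(5,2)–O(5,3)= O(5,3)–O(5,4)= O(5,4)–X(5,5)≠  → 1/3 unlike.
Total adjacent occupied pairs: 12; unlike-type pairs: 5.

5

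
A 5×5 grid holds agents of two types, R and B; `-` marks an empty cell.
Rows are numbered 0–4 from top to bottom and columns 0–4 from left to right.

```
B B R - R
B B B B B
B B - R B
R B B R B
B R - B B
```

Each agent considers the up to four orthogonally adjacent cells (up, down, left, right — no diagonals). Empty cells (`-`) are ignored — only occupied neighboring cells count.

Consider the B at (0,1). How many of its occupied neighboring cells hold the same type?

2

Occupied neighbors of (0,1): (1,1)=B, (0,0)=B, (0,2)=R.
Same type (B): 2 of 3.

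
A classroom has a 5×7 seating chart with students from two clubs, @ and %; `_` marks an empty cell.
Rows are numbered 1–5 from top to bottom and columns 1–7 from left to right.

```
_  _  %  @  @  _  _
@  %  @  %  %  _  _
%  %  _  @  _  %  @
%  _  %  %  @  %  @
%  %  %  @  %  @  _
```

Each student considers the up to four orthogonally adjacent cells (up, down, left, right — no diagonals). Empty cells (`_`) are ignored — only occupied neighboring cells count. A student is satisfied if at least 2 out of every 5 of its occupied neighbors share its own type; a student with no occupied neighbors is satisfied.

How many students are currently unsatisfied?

Row 1: (1,3)% 0/2 unhappy · (1,4)@ 1/3 unhappy · (1,5)@ 1/2 ok
Row 2: (2,1)@ 0/2 unhappy · (2,2)% 1/3 unhappy · (2,3)@ 0/3 unhappy · (2,4)% 1/4 unhappy · (2,5)% 1/2 ok
Row 3: (3,1)% 2/3 ok · (3,2)% 2/2 ok · (3,4)@ 0/2 unhappy · (3,6)% 1/2 ok · (3,7)@ 1/2 ok
Row 4: (4,1)% 2/2 ok · (4,3)% 2/2 ok · (4,4)% 1/4 unhappy · (4,5)@ 0/3 unhappy · (4,6)% 1/4 unhappy · (4,7)@ 1/2 ok
Row 5: (5,1)% 2/2 ok · (5,2)% 2/2 ok · (5,3)% 2/3 ok · (5,4)@ 0/3 unhappy · (5,5)% 0/3 unhappy · (5,6)@ 0/2 unhappy
Unsatisfied: (1,3), (1,4), (2,1), (2,2), (2,3), (2,4), (3,4), (4,4), (4,5), (4,6), (5,4), (5,5), (5,6) — 13 in total.

13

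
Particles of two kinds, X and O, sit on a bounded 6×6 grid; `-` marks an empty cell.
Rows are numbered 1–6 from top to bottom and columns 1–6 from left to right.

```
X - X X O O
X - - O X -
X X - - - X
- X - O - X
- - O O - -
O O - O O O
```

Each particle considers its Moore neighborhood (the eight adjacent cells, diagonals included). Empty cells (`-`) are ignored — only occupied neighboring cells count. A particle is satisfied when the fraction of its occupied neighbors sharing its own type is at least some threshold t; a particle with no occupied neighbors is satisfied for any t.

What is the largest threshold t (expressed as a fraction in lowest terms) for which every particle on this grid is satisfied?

Row 1: (1,1)X 1/1 · (1,3)X 1/2 · (1,4)X 2/4 · (1,5)O 2/4 · (1,6)O 1/2
Row 2: (2,1)X 3/3 · (2,4)O 1/4 · (2,5)X 2/5
Row 3: (3,1)X 3/3 · (3,2)X 3/3 · (3,6)X 2/2
Row 4: (4,2)X 2/3 · (4,4)O 2/2 · (4,6)X 1/1
Row 5: (5,3)O 4/5 · (5,4)O 4/4
Row 6: (6,1)O 1/1 · (6,2)O 2/2 · (6,4)O 3/3 · (6,5)O 3/3 · (6,6)O 1/1
The smallest same-type fraction is 1/4 at (2,4), which reduces to 1/4. Any threshold above that leaves this particle unsatisfied.

1/4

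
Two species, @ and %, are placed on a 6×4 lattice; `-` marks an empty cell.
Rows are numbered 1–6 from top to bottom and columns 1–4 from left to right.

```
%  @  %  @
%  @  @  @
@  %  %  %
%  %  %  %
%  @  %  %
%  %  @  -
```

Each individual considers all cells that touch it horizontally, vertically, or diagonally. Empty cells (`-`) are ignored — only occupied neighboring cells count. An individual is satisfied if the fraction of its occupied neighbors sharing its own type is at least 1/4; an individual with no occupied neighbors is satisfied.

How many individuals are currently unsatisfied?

3

(1,1)% 1/3 satisfied
(1,2)@ 2/5 satisfied
(1,3)% 0/5 not
(1,4)@ 2/3 satisfied
(2,1)% 2/5 satisfied
(2,2)@ 3/8 satisfied
(2,3)@ 4/8 satisfied
(2,4)@ 2/5 satisfied
(3,1)@ 1/5 not
(3,2)% 5/8 satisfied
(3,3)% 5/8 satisfied
(3,4)% 3/5 satisfied
(4,1)% 3/5 satisfied
(4,2)% 6/8 satisfied
(4,3)% 7/8 satisfied
(4,4)% 5/5 satisfied
(5,1)% 4/5 satisfied
(5,2)@ 1/8 not
(5,3)% 5/7 satisfied
(5,4)% 3/4 satisfied
(6,1)% 2/3 satisfied
(6,2)% 3/5 satisfied
(6,3)@ 1/4 satisfied
Unsatisfied: (1,3), (3,1), (5,2) — 3 in total.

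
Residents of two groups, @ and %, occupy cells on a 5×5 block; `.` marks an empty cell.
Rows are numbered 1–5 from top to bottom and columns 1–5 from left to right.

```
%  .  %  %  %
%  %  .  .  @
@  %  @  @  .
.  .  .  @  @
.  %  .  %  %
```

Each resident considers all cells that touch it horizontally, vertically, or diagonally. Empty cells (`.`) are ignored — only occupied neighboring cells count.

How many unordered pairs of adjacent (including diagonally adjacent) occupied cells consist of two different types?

11

Scan each occupied cell's neighbors to the right and below (and the two forward diagonals) so each pair is counted once.
Row 1: %(1,1)–%(2,1)= %(1,1)–%(2,2)= %(1,3)–%(1,4)= %(1,3)–%(2,2)= %(1,4)–%(1,5)= %(1,4)–@(2,5)≠ %(1,5)–@(2,5)≠  → 2/7 unlike.
Row 2: %(2,1)–%(2,2)= %(2,1)–@(3,1)≠ %(2,1)–%(3,2)= %(2,2)–%(3,2)= %(2,2)–@(3,3)≠ %(2,2)–@(3,1)≠ @(2,5)–@(3,4)=  → 3/7 unlike.
Row 3: @(3,1)–%(3,2)≠ %(3,2)–@(3,3)≠ @(3,3)–@(3,4)= @(3,3)–@(4,4)= @(3,4)–@(4,4)= @(3,4)–@(4,5)=  → 2/6 unlike.
Row 4: @(4,4)–@(4,5)= @(4,4)–%(5,4)≠ @(4,4)–%(5,5)≠ @(4,5)–%(5,5)≠ @(4,5)–%(5,4)≠  → 4/5 unlike.
Row 5: %(5,4)–%(5,5)=  → 0/1 unlike.
Total adjacent occupied pairs: 26; unlike-type pairs: 11.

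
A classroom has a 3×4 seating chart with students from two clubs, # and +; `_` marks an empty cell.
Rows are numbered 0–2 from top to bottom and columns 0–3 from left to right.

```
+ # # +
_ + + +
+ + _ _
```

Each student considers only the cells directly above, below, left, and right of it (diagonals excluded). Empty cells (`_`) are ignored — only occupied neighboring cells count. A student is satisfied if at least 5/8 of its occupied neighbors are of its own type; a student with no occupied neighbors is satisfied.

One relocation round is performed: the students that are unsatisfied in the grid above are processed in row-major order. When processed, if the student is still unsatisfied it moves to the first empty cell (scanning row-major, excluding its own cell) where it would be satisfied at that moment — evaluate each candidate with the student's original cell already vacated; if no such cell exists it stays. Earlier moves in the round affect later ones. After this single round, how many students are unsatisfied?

2

Initially unsatisfied (in order): (0,0), (0,1), (0,2), (0,3).
  (0,0) → (1,0).
  (0,1): no empty cell satisfies it; stays.
  (0,2): no empty cell satisfies it; stays.
  (0,3) → (2,2).
Resulting grid:
_ # # _
+ + + +
+ + + _
Unsatisfied now: (0,1), (0,2).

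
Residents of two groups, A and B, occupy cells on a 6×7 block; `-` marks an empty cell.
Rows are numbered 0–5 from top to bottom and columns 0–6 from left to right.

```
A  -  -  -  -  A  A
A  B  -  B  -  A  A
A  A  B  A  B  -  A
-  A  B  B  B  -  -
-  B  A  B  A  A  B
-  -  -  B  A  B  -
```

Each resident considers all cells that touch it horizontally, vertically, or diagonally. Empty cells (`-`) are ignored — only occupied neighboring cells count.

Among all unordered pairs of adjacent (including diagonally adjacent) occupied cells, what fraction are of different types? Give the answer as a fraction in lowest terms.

Scan each occupied cell's neighbors to the right and below (and the two forward diagonals) so each pair is counted once.
From row 0: 1 unlike of 7 pairs (running 1/7).
From row 1: 5 unlike of 13 pairs (running 6/20).
From row 2: 8 unlike of 15 pairs (running 14/35).
From row 3: 7 unlike of 14 pairs (running 21/49).
From row 4: 9 unlike of 14 pairs (running 30/63).
From row 5: 2 unlike of 2 pairs (running 32/65).
Total adjacent occupied pairs: 65; unlike-type pairs: 32.
32/65 is already in lowest terms.

32/65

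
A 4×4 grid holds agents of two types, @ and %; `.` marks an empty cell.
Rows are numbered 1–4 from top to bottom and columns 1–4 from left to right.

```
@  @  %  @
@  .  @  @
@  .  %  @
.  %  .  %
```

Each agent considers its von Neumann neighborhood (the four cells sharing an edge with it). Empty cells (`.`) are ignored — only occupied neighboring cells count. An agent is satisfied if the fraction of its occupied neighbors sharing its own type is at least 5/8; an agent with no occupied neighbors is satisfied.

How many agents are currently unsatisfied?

7

(1,1)@ 2/2 ✓
(1,2)@ 1/2 ✗
(1,3)% 0/3 ✗
(1,4)@ 1/2 ✗
(2,1)@ 2/2 ✓
(2,3)@ 1/3 ✗
(2,4)@ 3/3 ✓
(3,1)@ 1/1 ✓
(3,3)% 0/2 ✗
(3,4)@ 1/3 ✗
(4,2)% 0/0 ✓
(4,4)% 0/1 ✗
Unsatisfied: (1,2), (1,3), (1,4), (2,3), (3,3), (3,4), (4,4) — 7 in total.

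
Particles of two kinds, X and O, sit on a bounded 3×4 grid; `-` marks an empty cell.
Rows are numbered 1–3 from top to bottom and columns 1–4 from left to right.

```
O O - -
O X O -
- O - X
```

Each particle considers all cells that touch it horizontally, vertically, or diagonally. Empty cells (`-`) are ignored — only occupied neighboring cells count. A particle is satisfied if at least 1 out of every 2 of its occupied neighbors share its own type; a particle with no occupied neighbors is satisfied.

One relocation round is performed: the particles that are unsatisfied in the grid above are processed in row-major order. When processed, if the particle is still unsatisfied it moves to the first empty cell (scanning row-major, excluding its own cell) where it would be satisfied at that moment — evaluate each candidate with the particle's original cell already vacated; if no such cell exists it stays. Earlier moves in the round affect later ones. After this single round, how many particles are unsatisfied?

0

Initially unsatisfied (in order): (2,2), (3,4).
  (2,2) → (2,4).
  (3,4): now satisfied by earlier moves; stays.
Resulting grid:
O O - -
O - O X
- O - X
All satisfied now.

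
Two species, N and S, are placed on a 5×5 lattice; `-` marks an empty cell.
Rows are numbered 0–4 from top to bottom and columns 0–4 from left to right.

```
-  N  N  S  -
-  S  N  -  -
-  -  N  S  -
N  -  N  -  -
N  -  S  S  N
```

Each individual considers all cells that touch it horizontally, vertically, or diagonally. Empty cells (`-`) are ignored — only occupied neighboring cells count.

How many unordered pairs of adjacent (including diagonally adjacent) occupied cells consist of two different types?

Scan each occupied cell's neighbors to the right and below (and the two forward diagonals) so each pair is counted once.
From row 0: 4 unlike of 7 pairs (running 4/7).
From row 1: 3 unlike of 4 pairs (running 7/11).
From row 2: 2 unlike of 3 pairs (running 9/14).
From row 3: 2 unlike of 3 pairs (running 11/17).
From row 4: 1 unlike of 2 pairs (running 12/19).
Total adjacent occupied pairs: 19; unlike-type pairs: 12.

12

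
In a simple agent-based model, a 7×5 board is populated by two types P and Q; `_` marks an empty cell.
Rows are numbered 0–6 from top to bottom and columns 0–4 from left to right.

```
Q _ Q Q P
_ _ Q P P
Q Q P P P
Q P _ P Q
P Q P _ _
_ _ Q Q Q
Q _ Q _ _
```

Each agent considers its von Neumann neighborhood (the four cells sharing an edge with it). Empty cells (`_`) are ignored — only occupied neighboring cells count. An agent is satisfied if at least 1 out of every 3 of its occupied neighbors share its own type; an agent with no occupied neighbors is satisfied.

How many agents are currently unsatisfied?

5

(0,0)Q 0/0 ✓
(0,2)Q 2/2 ✓
(0,3)Q 1/3 ✓
(0,4)P 1/2 ✓
(1,2)Q 1/3 ✓
(1,3)P 2/4 ✓
(1,4)P 3/3 ✓
(2,0)Q 2/2 ✓
(2,1)Q 1/3 ✓
(2,2)P 1/3 ✓
(2,3)P 4/4 ✓
(2,4)P 2/3 ✓
(3,0)Q 1/3 ✓
(3,1)P 0/3 ✗
(3,3)P 1/2 ✓
(3,4)Q 0/2 ✗
(4,0)P 0/2 ✗
(4,1)Q 0/3 ✗
(4,2)P 0/2 ✗
(5,2)Q 2/3 ✓
(5,3)Q 2/2 ✓
(5,4)Q 1/1 ✓
(6,0)Q 0/0 ✓
(6,2)Q 1/1 ✓
Unsatisfied: (3,1), (3,4), (4,0), (4,1), (4,2) — 5 in total.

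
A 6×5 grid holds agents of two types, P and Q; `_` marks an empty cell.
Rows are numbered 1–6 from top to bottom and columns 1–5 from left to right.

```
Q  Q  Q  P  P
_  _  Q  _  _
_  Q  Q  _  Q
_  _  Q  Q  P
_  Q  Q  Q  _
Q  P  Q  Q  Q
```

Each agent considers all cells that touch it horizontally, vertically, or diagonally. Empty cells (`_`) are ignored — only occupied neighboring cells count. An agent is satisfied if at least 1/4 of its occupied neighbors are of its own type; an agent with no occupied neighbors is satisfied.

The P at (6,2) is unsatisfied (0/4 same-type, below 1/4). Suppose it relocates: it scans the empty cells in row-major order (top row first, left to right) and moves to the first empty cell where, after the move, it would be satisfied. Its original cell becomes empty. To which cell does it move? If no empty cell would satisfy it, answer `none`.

(2,4)

Vacating (6,2). Empty cells in order:
  (2,1): 0/3 same-type → still unsatisfied.
  (2,2): 0/6 same-type → still unsatisfied.
  (2,4): 2/6 same-type → satisfied — stop here.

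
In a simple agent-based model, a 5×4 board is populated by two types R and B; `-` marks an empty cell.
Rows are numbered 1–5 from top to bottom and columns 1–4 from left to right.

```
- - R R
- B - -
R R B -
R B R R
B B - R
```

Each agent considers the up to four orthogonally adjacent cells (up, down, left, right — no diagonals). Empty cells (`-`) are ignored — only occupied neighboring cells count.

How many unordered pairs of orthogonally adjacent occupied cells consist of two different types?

Scan each occupied cell's neighbors to the right and below so each pair is counted once.
From row 1: 0 unlike of 1 pairs (running 0/1).
From row 2: 1 unlike of 1 pairs (running 1/2).
From row 3: 3 unlike of 5 pairs (running 4/7).
From row 4: 3 unlike of 6 pairs (running 7/13).
From row 5: 0 unlike of 1 pairs (running 7/14).
Total adjacent occupied pairs: 14; unlike-type pairs: 7.

7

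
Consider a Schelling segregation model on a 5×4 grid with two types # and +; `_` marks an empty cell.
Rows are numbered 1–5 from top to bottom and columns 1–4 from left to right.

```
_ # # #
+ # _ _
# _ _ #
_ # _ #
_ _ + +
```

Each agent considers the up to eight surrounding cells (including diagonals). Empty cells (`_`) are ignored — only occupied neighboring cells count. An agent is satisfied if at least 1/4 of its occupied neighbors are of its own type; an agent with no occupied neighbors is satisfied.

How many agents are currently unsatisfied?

1

(1,2)# 2/3 satisfied
(1,3)# 3/3 satisfied
(1,4)# 1/1 satisfied
(2,1)+ 0/3 not
(2,2)# 3/4 satisfied
(3,1)# 2/3 satisfied
(3,4)# 1/1 satisfied
(4,2)# 1/2 satisfied
(4,4)# 1/3 satisfied
(5,3)+ 1/3 satisfied
(5,4)+ 1/2 satisfied
Unsatisfied: (2,1) — 1 in total.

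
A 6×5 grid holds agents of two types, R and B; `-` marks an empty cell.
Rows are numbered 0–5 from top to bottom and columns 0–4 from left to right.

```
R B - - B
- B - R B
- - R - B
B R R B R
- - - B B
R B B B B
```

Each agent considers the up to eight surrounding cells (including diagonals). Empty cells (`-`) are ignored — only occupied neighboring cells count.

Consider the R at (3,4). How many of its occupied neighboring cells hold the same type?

0

Occupied neighbors of (3,4): (2,4)=B, (3,3)=B, (4,3)=B, (4,4)=B.
Same type (R): 0 of 4.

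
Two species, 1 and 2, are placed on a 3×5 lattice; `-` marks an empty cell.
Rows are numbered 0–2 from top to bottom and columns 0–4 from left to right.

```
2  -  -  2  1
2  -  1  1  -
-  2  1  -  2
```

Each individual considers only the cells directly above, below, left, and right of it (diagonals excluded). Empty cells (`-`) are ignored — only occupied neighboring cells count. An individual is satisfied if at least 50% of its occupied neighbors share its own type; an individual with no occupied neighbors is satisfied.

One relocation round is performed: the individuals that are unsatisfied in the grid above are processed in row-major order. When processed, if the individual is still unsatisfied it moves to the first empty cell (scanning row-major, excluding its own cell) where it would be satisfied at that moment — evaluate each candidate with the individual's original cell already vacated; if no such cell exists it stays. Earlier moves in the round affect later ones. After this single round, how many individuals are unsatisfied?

Initially unsatisfied (in order): (0,3), (0,4), (2,1).
  (0,3) → (0,1).
  (0,4): now satisfied by earlier moves; stays.
  (2,1) → (0,2).
Resulting grid:
2 2 2 - 1
2 - 1 1 -
- - 1 - 2
All satisfied now.

0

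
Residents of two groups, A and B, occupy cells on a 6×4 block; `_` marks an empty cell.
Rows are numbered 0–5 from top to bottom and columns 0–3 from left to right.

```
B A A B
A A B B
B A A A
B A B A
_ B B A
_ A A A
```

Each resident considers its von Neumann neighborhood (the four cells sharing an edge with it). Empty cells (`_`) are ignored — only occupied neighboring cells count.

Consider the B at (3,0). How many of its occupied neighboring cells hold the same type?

Occupied neighbors of (3,0): (2,0)=B, (3,1)=A.
Same type (B): 1 of 2.

1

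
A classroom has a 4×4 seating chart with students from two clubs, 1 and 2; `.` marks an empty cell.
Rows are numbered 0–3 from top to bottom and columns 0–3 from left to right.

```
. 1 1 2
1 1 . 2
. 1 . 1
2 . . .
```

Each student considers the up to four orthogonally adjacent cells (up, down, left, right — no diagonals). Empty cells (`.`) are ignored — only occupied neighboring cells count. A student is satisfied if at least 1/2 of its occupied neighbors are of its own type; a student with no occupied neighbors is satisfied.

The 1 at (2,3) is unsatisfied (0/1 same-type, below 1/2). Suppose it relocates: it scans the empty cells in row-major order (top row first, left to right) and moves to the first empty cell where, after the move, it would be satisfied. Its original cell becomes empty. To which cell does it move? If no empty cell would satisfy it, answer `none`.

Vacating (2,3). Empty cells in order:
  (0,0): 2/2 same-type → satisfied — stop here.

(0,0)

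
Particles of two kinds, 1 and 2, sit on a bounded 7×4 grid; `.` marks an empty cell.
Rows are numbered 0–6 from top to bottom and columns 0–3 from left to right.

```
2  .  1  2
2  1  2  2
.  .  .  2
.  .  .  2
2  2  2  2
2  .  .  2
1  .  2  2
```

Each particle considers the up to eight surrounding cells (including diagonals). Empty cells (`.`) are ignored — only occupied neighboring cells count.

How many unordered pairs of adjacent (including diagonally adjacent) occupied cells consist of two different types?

Scan each occupied cell's neighbors to the right and below (and the two forward diagonals) so each pair is counted once.
From row 0: 4 unlike of 8 pairs (running 4/8).
From row 1: 2 unlike of 5 pairs (running 6/13).
From row 2: 0 unlike of 1 pairs (running 6/14).
From row 3: 0 unlike of 2 pairs (running 6/16).
From row 4: 0 unlike of 7 pairs (running 6/23).
From row 5: 1 unlike of 3 pairs (running 7/26).
From row 6: 0 unlike of 1 pairs (running 7/27).
Total adjacent occupied pairs: 27; unlike-type pairs: 7.

7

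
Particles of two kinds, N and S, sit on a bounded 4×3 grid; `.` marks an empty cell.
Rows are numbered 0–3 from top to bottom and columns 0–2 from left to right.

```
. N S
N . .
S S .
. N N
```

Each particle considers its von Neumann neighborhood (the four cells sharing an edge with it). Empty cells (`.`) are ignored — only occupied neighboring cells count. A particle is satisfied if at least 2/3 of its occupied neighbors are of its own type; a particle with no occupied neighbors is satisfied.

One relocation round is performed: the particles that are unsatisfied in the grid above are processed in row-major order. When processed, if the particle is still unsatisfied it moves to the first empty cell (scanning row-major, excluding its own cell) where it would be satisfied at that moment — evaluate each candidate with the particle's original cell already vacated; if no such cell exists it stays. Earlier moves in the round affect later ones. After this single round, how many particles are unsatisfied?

0

Initially unsatisfied (in order): (0,1), (0,2), (1,0), (2,0), (2,1), (3,1).
  (0,1) → (0,0).
  (0,2): now satisfied by earlier moves; stays.
  (1,0): no empty cell satisfies it; stays.
  (2,0) → (1,2).
  (2,1): no empty cell satisfies it; stays.
  (3,1) → (3,0).
Resulting grid:
N . S
N . S
. S .
N . N
All satisfied now.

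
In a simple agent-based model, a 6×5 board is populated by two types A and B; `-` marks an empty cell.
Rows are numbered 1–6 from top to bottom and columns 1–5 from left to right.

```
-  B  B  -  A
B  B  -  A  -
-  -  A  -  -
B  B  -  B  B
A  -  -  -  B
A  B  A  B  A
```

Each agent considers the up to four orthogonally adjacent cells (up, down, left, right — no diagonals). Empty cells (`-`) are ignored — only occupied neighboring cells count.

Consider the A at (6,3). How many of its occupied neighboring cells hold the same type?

0

Occupied neighbors of (6,3): (6,2)=B, (6,4)=B.
Same type (A): 0 of 2.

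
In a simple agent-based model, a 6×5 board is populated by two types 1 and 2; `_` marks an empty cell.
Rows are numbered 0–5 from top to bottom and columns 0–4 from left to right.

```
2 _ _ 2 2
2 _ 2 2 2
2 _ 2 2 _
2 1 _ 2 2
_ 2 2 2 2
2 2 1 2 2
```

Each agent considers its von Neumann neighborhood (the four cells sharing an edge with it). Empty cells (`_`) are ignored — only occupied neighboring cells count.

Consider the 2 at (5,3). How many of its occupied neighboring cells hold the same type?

Occupied neighbors of (5,3): (4,3)=2, (5,2)=1, (5,4)=2.
Same type (2): 2 of 3.

2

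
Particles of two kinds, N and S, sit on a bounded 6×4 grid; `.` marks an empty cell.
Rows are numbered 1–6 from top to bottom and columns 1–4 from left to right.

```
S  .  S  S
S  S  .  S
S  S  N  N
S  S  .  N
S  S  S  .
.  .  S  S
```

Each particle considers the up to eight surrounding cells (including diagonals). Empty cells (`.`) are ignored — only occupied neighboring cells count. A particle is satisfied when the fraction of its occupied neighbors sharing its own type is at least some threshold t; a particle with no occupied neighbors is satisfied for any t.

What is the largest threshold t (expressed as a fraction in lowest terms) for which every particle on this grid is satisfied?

1/3

(1,1)S 2/2
(1,3)S 3/3
(1,4)S 2/2
(2,1)S 4/4
(2,2)S 5/6
(2,4)S 2/4
(3,1)S 5/5
(3,2)S 5/6
(3,3)N 2/6
(3,4)N 2/3
(4,1)S 5/5
(4,2)S 6/7
(4,4)N 2/3
(5,1)S 3/3
(5,2)S 5/5
(5,3)S 4/5
(6,3)S 3/3
(6,4)S 2/2
The smallest same-type fraction is 2/6 at (3,3), which reduces to 1/3. Any threshold above that leaves this particle unsatisfied.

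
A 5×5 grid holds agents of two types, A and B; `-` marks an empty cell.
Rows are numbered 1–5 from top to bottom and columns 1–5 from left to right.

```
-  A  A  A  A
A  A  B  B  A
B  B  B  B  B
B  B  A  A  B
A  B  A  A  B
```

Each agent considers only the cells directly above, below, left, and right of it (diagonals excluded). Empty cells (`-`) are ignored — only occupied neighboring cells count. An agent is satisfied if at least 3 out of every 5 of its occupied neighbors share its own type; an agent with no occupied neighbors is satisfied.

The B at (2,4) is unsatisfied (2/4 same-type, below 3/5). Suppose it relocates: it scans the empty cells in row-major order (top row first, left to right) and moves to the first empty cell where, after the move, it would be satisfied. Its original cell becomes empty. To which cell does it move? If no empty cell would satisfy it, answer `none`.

none

Vacating (2,4). Empty cells in order:
  (1,1): 0/2 same-type → still unsatisfied.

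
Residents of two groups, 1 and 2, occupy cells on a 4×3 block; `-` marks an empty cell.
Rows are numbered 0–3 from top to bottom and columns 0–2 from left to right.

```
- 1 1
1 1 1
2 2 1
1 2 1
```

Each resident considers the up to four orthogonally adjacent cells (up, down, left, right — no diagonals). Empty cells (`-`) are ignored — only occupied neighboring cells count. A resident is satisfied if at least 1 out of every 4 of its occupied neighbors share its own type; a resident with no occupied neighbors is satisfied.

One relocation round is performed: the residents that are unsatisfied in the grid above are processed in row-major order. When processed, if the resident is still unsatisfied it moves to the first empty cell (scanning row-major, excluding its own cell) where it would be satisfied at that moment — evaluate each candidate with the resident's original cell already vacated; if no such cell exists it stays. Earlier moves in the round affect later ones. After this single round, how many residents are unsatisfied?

0

Initially unsatisfied (in order): (3,0).
  (3,0) → (0,0).
Resulting grid:
1 1 1
1 1 1
2 2 1
- 2 1
All satisfied now.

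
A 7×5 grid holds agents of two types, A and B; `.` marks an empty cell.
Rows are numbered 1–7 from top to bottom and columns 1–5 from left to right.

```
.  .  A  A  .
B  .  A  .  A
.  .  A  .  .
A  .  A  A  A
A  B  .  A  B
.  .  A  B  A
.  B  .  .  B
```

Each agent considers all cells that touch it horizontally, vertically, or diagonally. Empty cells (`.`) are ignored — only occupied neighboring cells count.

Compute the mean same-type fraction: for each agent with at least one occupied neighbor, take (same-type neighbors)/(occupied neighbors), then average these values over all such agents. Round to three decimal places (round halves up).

Row 1: (1,3)A 2/2 · (1,4)A 3/3
Row 2: (2,1)B — no occupied neighbors · (2,3)A 3/3 · (2,5)A 1/1
Row 3: (3,3)A 3/3
Row 4: (4,1)A 1/2 · (4,3)A 3/4 · (4,4)A 4/5 · (4,5)A 2/3
Row 5: (5,1)A 1/2 · (5,2)B 0/4 · (5,4)A 5/7 · (5,5)B 1/5
Row 6: (6,3)A 1/4 · (6,4)B 2/5 · (6,5)A 1/4
Row 7: (7,2)B 0/1 · (7,5)B 1/2
Sum over 18 agents: 2/2 + 3/3 + 3/3 + 1/1 + 3/3 + 1/2 + 3/4 + 4/5 + 2/3 + 1/2 + 0/4 + 5/7 + 1/5 + 1/4 + 2/5 + 1/4 + 0/1 + 1/2 = 4423/420; mean = 4423/420 ÷ 18 = 4423/7560 = 0.585052… → 0.585.

0.585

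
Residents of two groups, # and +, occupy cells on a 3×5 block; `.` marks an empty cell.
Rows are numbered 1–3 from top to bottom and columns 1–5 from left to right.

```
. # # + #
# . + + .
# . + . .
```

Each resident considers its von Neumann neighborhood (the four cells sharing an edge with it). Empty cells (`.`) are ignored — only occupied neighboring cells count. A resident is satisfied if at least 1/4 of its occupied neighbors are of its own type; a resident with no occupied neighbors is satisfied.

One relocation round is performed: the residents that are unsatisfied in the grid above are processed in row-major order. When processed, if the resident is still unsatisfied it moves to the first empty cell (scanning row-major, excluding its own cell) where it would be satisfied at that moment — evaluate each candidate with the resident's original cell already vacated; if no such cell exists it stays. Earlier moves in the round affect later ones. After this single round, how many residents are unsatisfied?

Initially unsatisfied (in order): (1,5).
  (1,5) → (1,1).
Resulting grid:
# # # + .
# . + + .
# . + . .
All satisfied now.

0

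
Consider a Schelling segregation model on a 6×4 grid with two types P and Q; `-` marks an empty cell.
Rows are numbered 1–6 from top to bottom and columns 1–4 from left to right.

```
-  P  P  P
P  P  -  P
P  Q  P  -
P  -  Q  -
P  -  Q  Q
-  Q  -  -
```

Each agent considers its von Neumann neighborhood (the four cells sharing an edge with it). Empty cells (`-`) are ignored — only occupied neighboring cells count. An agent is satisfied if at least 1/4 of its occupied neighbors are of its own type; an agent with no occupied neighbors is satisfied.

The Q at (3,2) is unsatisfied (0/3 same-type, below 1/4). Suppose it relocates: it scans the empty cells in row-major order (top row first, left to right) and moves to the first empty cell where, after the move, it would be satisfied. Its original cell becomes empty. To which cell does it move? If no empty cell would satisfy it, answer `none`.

(4,2)

Vacating (3,2). Empty cells in order:
  (1,1): 0/2 same-type → still unsatisfied.
  (2,3): 0/4 same-type → still unsatisfied.
  (3,4): 0/2 same-type → still unsatisfied.
  (4,2): 1/2 same-type → satisfied — stop here.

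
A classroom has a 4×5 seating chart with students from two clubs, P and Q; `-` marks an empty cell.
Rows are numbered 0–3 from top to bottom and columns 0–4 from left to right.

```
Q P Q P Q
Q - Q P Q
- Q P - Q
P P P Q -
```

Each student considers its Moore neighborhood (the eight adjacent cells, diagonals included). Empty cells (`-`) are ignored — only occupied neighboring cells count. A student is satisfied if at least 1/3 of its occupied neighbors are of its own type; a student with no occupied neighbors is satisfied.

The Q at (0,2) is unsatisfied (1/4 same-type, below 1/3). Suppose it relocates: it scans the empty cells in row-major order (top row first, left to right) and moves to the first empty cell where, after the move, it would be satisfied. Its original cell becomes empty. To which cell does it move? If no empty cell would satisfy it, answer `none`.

(1,1)

Vacating (0,2). Empty cells in order:
  (1,1): 4/6 same-type → satisfied — stop here.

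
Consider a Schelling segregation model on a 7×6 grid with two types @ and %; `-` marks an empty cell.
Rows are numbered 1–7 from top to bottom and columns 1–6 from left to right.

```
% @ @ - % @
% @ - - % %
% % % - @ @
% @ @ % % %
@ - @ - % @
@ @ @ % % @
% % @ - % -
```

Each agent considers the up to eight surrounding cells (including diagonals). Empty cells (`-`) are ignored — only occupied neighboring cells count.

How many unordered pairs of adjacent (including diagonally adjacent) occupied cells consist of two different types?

Scan each occupied cell's neighbors to the right and below (and the two forward diagonals) so each pair is counted once.
From row 1: 6 unlike of 12 pairs (running 6/12).
From row 2: 8 unlike of 11 pairs (running 14/23).
From row 3: 10 unlike of 16 pairs (running 24/39).
From row 4: 6 unlike of 15 pairs (running 30/54).
From row 5: 4 unlike of 11 pairs (running 34/65).
From row 6: 9 unlike of 16 pairs (running 43/81).
From row 7: 1 unlike of 2 pairs (running 44/83).
Total adjacent occupied pairs: 83; unlike-type pairs: 44.

44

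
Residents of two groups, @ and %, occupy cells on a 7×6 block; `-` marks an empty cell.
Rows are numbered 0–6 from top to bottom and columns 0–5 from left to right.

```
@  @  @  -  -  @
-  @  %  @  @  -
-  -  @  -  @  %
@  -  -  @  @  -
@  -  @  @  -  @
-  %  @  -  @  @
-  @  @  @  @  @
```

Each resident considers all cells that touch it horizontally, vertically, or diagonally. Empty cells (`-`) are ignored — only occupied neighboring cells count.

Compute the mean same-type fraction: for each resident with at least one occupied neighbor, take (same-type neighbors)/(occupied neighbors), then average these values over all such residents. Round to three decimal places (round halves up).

Row 0: (0,0)@ 2/2 · (0,1)@ 3/4 · (0,2)@ 3/4 · (0,5)@ 1/1
Row 1: (1,1)@ 4/5 · (1,2)% 0/5 · (1,3)@ 4/5 · (1,4)@ 3/4
Row 2: (2,2)@ 3/4 · (2,4)@ 4/5 · (2,5)% 0/3
Row 3: (3,0)@ 1/1 · (3,3)@ 5/5 · (3,4)@ 4/5
Row 4: (4,0)@ 1/2 · (4,2)@ 3/4 · (4,3)@ 5/5 · (4,5)@ 3/3
Row 5: (5,1)% 0/5 · (5,2)@ 5/6 · (5,4)@ 6/6 · (5,5)@ 4/4
Row 6: (6,1)@ 2/3 · (6,2)@ 3/4 · (6,3)@ 4/4 · (6,4)@ 4/4 · (6,5)@ 3/3
Sum over 27 residents: 2/2 + 3/4 + 3/4 + 1/1 + 4/5 + 0/5 + 4/5 + 3/4 + 3/4 + 4/5 + 0/3 + 1/1 + 5/5 + 4/5 + 1/2 + 3/4 + 5/5 + 3/3 + 0/5 + 5/6 + 6/6 + 4/4 + 2/3 + 3/4 + 4/4 + 4/4 + 3/3 = 207/10; mean = 207/10 ÷ 27 = 23/30 = 0.766666… → 0.767.

0.767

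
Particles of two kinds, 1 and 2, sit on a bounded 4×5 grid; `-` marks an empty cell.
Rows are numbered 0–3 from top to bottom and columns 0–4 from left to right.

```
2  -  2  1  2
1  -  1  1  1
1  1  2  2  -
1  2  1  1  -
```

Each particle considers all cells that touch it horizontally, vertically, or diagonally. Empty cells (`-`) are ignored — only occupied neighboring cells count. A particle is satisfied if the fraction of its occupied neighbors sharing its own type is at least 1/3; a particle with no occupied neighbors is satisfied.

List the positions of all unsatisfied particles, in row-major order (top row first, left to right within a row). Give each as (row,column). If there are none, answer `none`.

Row 0: (0,0)2 0/1 ✗ · (0,2)2 0/3 ✗ · (0,3)1 3/5 ✓ · (0,4)2 0/3 ✗
Row 1: (1,0)1 2/3 ✓ · (1,2)1 3/6 ✓ · (1,3)1 3/7 ✓ · (1,4)1 2/4 ✓
Row 2: (2,0)1 3/4 ✓ · (2,1)1 5/7 ✓ · (2,2)2 2/7 ✗ · (2,3)2 1/6 ✗
Row 3: (3,0)1 2/3 ✓ · (3,1)2 1/5 ✗ · (3,2)1 2/5 ✓ · (3,3)1 1/3 ✓

(0,0), (0,2), (0,4), (2,2), (2,3), (3,1)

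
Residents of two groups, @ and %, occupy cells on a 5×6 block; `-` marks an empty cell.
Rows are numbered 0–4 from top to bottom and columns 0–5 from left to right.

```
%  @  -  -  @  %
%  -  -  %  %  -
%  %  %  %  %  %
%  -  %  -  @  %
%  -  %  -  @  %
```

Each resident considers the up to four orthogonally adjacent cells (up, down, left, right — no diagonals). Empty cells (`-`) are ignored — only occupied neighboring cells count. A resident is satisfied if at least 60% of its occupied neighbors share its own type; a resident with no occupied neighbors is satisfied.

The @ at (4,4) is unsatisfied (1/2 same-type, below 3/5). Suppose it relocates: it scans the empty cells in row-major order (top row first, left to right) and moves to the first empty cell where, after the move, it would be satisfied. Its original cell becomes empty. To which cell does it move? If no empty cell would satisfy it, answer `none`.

(0,2)

Vacating (4,4). Empty cells in order:
  (0,2): 1/1 same-type → satisfied — stop here.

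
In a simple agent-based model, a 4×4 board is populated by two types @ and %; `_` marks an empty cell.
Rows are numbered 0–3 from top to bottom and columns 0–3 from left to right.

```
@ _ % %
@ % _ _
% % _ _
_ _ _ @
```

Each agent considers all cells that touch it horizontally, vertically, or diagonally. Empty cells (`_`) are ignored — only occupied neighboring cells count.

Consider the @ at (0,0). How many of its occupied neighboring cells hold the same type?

1

Occupied neighbors of (0,0): (1,0)=@, (1,1)=%.
Same type (@): 1 of 2.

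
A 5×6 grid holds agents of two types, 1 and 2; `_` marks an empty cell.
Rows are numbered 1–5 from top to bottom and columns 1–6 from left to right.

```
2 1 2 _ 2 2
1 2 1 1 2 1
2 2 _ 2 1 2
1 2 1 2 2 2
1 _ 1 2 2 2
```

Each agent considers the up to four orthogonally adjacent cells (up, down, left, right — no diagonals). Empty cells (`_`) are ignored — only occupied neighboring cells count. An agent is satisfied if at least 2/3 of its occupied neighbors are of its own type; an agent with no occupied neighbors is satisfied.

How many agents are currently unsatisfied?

18

(1,1)2 0/2 unhappy
(1,2)1 0/3 unhappy
(1,3)2 0/2 unhappy
(1,5)2 2/2 ok
(1,6)2 1/2 unhappy
(2,1)1 0/3 unhappy
(2,2)2 1/4 unhappy
(2,3)1 1/3 unhappy
(2,4)1 1/3 unhappy
(2,5)2 1/4 unhappy
(2,6)1 0/3 unhappy
(3,1)2 1/3 unhappy
(3,2)2 3/3 ok
(3,4)2 1/3 unhappy
(3,5)1 0/4 unhappy
(3,6)2 1/3 unhappy
(4,1)1 1/3 unhappy
(4,2)2 1/3 unhappy
(4,3)1 1/3 unhappy
(4,4)2 3/4 ok
(4,5)2 3/4 ok
(4,6)2 3/3 ok
(5,1)1 1/1 ok
(5,3)1 1/2 unhappy
(5,4)2 2/3 ok
(5,5)2 3/3 ok
(5,6)2 2/2 ok
Unsatisfied: (1,1), (1,2), (1,3), (1,6), (2,1), (2,2), (2,3), (2,4), (2,5), (2,6), (3,1), (3,4), (3,5), (3,6), (4,1), (4,2), (4,3), (5,3) — 18 in total.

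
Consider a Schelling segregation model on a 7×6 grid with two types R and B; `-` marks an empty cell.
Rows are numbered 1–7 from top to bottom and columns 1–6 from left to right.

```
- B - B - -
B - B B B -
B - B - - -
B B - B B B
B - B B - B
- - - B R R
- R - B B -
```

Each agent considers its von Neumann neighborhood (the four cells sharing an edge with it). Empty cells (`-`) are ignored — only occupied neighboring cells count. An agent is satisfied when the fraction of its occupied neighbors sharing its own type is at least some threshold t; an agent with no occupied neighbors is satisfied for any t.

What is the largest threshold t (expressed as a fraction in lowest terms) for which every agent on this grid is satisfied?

(1,2)B — no occupied neighbors
(1,4)B 1/1
(2,1)B 1/1
(2,3)B 2/2
(2,4)B 3/3
(2,5)B 1/1
(3,1)B 2/2
(3,3)B 1/1
(4,1)B 3/3
(4,2)B 1/1
(4,4)B 2/2
(4,5)B 2/2
(4,6)B 2/2
(5,1)B 1/1
(5,3)B 1/1
(5,4)B 3/3
(5,6)B 1/2
(6,4)B 2/3
(6,5)R 1/3
(6,6)R 1/2
(7,2)R — no occupied neighbors
(7,4)B 2/2
(7,5)B 1/2
The smallest same-type fraction is 1/3 at (6,5), which reduces to 1/3. Any threshold above that leaves this agent unsatisfied.

1/3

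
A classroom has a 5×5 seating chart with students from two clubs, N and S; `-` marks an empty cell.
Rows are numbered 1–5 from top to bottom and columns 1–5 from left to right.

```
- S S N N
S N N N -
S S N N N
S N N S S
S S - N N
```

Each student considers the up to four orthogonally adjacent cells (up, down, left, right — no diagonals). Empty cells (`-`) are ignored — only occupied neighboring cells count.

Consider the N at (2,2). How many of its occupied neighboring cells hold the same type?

1

Occupied neighbors of (2,2): (1,2)=S, (3,2)=S, (2,1)=S, (2,3)=N.
Same type (N): 1 of 4.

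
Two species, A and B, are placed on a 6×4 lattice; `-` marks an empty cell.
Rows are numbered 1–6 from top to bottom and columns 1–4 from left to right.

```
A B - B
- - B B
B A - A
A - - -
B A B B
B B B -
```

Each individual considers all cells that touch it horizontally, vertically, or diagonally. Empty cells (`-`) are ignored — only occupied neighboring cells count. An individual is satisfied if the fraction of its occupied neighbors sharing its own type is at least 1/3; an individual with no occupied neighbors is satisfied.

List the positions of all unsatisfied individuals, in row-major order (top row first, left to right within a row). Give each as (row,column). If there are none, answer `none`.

Row 1: (1,1)A 0/1 ✗ · (1,2)B 1/2 ✓ · (1,4)B 2/2 ✓
Row 2: (2,3)B 3/5 ✓ · (2,4)B 2/3 ✓
Row 3: (3,1)B 0/2 ✗ · (3,2)A 1/3 ✓ · (3,4)A 0/2 ✗
Row 4: (4,1)A 2/4 ✓
Row 5: (5,1)B 2/4 ✓ · (5,2)A 1/6 ✗ · (5,3)B 3/4 ✓ · (5,4)B 2/2 ✓
Row 6: (6,1)B 2/3 ✓ · (6,2)B 4/5 ✓ · (6,3)B 3/4 ✓

(1,1), (3,1), (3,4), (5,2)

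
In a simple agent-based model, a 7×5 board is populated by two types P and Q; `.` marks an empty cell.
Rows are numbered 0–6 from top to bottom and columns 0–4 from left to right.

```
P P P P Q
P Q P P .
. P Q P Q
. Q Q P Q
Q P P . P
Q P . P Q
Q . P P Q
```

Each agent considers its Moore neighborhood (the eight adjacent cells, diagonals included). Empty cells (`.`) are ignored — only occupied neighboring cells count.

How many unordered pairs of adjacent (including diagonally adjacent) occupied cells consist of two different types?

37

Scan each occupied cell's neighbors to the right and below (and the two forward diagonals) so each pair is counted once.
From row 0: 5 unlike of 15 pairs (running 5/15).
From row 1: 6 unlike of 12 pairs (running 11/27).
From row 2: 9 unlike of 13 pairs (running 20/40).
From row 3: 7 unlike of 11 pairs (running 27/51).
From row 4: 4 unlike of 10 pairs (running 31/61).
From row 5: 5 unlike of 10 pairs (running 36/71).
From row 6: 1 unlike of 2 pairs (running 37/73).
Total adjacent occupied pairs: 73; unlike-type pairs: 37.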